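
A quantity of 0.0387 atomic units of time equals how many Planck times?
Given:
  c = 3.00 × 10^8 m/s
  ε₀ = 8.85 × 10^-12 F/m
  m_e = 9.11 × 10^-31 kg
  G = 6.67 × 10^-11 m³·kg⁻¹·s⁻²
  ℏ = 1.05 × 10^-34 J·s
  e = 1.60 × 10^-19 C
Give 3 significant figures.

atomic unit of time: τ_au = (4πε₀)²ℏ³/(m_e e⁴) = 2.40 × 10^-17 s
Planck time: t_P = √(ℏG/c⁵) = 5.37 × 10^-44 s
0.0387 × 2.40 × 10^-17 / 5.37 × 10^-44 = 1.73 × 10^25

1.73 × 10^25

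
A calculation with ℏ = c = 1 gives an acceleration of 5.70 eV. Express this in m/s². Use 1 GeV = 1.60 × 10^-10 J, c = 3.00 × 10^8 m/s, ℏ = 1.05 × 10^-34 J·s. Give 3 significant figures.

Acceleration is [L]/[T]² = c·[E]/ℏ.
1 GeV → c/ℏ × (1 GeV in J) = 4.57 × 10^32 m/s².
Convert the energy scale: 5.70 eV = 5.70 × 10^-9 GeV.
Result: 5.70 × 10^-9 × 4.57 × 10^32 = 2.61 × 10^24 m/s².

2.61 × 10^24 m/s²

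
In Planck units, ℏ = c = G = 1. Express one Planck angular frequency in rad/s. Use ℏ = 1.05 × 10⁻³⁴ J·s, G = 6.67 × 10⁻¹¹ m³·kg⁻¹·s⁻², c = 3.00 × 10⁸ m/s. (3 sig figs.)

Dimensional analysis gives ω_P = √(c⁵/(ℏG)).
  = √(3.47 × 10⁸⁶)
  = 1.86 × 10⁴³ rad/s

1.86 × 10⁴³ rad/s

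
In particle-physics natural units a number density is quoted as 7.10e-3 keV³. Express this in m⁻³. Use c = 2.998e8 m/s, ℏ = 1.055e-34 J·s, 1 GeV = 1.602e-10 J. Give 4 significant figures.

Number density is [L]⁻³ = [E]³/(ℏc)³.
1 GeV³ → 1/(ℏc)³ × (1 GeV in J)³ = 1.299e47 m⁻³.
Convert the energy scale: 7.10e-3 keV³ = 7.10e-21 GeV³.
Result: 7.10e-21 × 1.299e47 = 9.226e26 m⁻³.

9.226e26 m⁻³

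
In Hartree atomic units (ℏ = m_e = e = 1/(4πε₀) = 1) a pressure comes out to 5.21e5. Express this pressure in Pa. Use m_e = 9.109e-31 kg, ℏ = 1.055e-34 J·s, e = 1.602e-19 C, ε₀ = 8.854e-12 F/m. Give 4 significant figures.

1.526e19 Pa

One atomic unit of pressure: P_au = E_h/a₀³ = m_e⁴e¹⁰/((4πε₀)⁵ℏ⁸) = 2.929e13 Pa.
5.21e5 × 2.929e13 Pa = 1.526e19 Pa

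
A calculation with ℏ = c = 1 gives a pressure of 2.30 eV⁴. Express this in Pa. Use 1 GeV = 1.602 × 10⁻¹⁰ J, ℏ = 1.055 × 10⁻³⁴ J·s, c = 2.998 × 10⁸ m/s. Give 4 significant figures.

Pressure is [E]/[L]³ = [E]⁴/(ℏc)³.
1 GeV⁴ → 1/(ℏc)³ × (1 GeV in J)⁴ = 2.082 × 10³⁷ Pa.
Convert the energy scale: 2.30 eV⁴ = 2.30 × 10⁻³⁶ GeV⁴.
Result: 2.30 × 10⁻³⁶ × 2.082 × 10³⁷ = 47.88 Pa.

47.88 Pa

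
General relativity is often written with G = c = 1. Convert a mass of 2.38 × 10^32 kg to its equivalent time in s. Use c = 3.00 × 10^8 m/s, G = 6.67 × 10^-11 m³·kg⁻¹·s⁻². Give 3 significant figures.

5.88 × 10^-4 s

Mass → time via G/c³.
2.38 × 10^32 kg × (G/c³) = 5.88 × 10^-4 s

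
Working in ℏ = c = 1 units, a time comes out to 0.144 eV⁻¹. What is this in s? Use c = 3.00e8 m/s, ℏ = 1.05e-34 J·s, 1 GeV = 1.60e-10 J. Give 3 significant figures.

9.45e-17 s

A time is [E]⁻¹ in ℏ=c=1; restore one factor of ℏ.
1 GeV⁻¹ → ℏ × (1 GeV in J)⁻¹ = 6.56e-25 s.
Convert the energy scale: 0.144 eV⁻¹ = 1.44e8 GeV⁻¹.
Result: 1.44e8 × 6.56e-25 = 9.45e-17 s.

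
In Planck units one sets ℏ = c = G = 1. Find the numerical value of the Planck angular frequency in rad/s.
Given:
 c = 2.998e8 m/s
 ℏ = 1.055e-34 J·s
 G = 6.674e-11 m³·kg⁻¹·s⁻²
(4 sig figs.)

1.855e43 rad/s

ω_P = √(c⁵/(ℏG))
  = √(3.440e86)
  = 1.855e43 rad/s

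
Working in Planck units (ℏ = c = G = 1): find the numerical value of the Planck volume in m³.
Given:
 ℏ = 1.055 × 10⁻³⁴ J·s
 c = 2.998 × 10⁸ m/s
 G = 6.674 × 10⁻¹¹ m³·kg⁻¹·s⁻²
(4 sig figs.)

4.224 × 10⁻¹⁰⁵ m³

From ℏ = c = G = 1 the volume scale is V_P = (ℏG/c³)^(3/2).
  = √(1.784 × 10⁻²⁰⁹)
  = 4.224 × 10⁻¹⁰⁵ m³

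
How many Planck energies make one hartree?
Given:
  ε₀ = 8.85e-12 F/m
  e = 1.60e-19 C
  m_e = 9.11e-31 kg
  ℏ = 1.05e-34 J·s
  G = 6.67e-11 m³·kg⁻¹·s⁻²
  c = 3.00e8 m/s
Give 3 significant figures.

hartree: E_h = m_e e⁴/(4πε₀ℏ)² = 4.38e-18 J
Planck energy: E_P = √(ℏc⁵/G) = 1.96e9 J
ratio = 4.38e-18 / 1.96e9 = 2.24e-27

2.24e-27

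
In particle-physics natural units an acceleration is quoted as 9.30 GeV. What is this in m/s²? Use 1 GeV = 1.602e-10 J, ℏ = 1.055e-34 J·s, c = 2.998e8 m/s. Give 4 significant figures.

Acceleration is [L]/[T]² = c·[E]/ℏ.
1 GeV → c/ℏ × (1 GeV in J) = 4.552e32 m/s².
Result: 9.30 × 4.552e32 = 4.234e33 m/s².

4.234e33 m/s²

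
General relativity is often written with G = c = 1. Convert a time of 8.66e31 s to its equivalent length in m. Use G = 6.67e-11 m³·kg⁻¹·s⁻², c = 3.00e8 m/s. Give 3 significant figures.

2.60e40 m

Time → length via c.
8.66e31 s × (c) = 2.60e40 m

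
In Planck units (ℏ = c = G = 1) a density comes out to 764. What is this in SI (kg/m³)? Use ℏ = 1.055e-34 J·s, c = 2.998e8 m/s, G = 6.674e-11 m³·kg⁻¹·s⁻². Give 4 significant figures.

One Planck density: ρ_P = c⁵/(ℏG²) = 5.154e96 kg/m³.
764 × 5.154e96 kg/m³ = 3.938e99 kg/m³

3.938e99 kg/m³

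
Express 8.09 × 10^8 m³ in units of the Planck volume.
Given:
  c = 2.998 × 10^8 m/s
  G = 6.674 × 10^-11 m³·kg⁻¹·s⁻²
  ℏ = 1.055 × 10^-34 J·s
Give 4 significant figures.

Planck volume: V_P = (ℏG/c³)^(3/2) = 4.224 × 10^-105 m³.
8.09 × 10^8 / 4.224 × 10^-105 = 1.915 × 10^113

1.915 × 10^113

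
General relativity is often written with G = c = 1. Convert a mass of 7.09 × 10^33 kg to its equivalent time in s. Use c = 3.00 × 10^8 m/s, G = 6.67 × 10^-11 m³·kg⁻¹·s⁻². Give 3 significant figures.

0.0175 s

Mass → time via G/c³.
7.09 × 10^33 kg × (G/c³) = 0.0175 s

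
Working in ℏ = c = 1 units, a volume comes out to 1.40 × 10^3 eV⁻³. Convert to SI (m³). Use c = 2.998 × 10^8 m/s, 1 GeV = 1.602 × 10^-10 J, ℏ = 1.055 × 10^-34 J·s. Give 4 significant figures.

1.077 × 10^-17 m³

Volume is [L]³ = [E]⁻³·(ℏc)³.
1 GeV⁻³ → (ℏc)³ × (1 GeV in J)⁻³ = 7.696 × 10^-48 m³.
Convert the energy scale: 1.40 × 10^3 eV⁻³ = 1.40 × 10^30 GeV⁻³.
Result: 1.40 × 10^30 × 7.696 × 10^-48 = 1.077 × 10^-17 m³.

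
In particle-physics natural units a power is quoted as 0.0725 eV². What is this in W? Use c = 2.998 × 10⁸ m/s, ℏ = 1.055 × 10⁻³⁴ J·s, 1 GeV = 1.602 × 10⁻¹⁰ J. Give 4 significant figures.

1.764 × 10⁻⁵ W

Power is [E]/[T] = [E]²/ℏ.
1 GeV² → 1/ℏ × (1 GeV in J)² = 2.433 × 10¹⁴ W.
Convert the energy scale: 0.0725 eV² = 7.25 × 10⁻²⁰ GeV².
Result: 7.25 × 10⁻²⁰ × 2.433 × 10¹⁴ = 1.764 × 10⁻⁵ W.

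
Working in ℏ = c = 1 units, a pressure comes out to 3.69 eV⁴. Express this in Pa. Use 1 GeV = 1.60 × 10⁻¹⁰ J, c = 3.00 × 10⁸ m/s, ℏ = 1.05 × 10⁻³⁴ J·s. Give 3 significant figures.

Pressure is [E]/[L]³ = [E]⁴/(ℏc)³.
1 GeV⁴ → 1/(ℏc)³ × (1 GeV in J)⁴ = 2.10 × 10³⁷ Pa.
Convert the energy scale: 3.69 eV⁴ = 3.69 × 10⁻³⁶ GeV⁴.
Result: 3.69 × 10⁻³⁶ × 2.10 × 10³⁷ = 77.4 Pa.

77.4 Pa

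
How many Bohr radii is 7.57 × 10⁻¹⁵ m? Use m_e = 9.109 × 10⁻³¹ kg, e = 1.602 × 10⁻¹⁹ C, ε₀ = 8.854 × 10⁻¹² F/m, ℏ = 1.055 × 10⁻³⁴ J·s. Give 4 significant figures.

Bohr radius: a₀ = 4πε₀ℏ²/(m_e e²) = 5.297 × 10⁻¹¹ m.
7.57 × 10⁻¹⁵ / 5.297 × 10⁻¹¹ = 1.429 × 10⁻⁴

1.429 × 10⁻⁴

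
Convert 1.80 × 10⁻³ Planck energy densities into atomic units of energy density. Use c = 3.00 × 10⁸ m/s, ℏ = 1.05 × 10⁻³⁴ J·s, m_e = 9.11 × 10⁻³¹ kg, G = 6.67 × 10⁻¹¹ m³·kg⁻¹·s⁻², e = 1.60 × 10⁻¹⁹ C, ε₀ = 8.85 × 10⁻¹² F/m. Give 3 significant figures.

Planck energy density: u_P = c⁷/(ℏG²) = 4.68 × 10¹¹³ J/m³
atomic unit of energy density: u_au = E_h/a₀³ = m_e⁴e¹⁰/((4πε₀)⁵ℏ⁸) = 3.01 × 10¹³ J/m³
1.80 × 10⁻³ × 4.68 × 10¹¹³ / 3.01 × 10¹³ = 2.80 × 10⁹⁷

2.80 × 10⁹⁷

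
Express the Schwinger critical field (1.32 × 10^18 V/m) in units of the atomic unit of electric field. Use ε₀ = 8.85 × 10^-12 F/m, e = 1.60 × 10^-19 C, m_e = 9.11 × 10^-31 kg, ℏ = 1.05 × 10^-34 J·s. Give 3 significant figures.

atomic unit of electric field: E_au = E_h/(e a₀) = m_e²e⁵/((4πε₀)³ℏ⁴) = 5.20 × 10^11 V/m.
1.32 × 10^18 / 5.20 × 10^11 = 2.54 × 10^6

2.54 × 10^6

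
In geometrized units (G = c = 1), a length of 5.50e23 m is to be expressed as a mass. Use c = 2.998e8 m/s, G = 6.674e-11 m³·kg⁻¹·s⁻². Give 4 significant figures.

7.407e50 kg

Length → mass via c²/G.
5.50e23 m × (c²/G) = 7.407e50 kg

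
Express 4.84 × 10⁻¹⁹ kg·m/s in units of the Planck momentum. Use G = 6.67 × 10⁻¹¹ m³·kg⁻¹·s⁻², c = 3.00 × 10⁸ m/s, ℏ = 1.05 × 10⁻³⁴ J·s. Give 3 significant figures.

7.42 × 10⁻²⁰

Planck momentum: p_P = √(ℏc³/G) = 6.52 kg·m/s.
4.84 × 10⁻¹⁹ / 6.52 = 7.42 × 10⁻²⁰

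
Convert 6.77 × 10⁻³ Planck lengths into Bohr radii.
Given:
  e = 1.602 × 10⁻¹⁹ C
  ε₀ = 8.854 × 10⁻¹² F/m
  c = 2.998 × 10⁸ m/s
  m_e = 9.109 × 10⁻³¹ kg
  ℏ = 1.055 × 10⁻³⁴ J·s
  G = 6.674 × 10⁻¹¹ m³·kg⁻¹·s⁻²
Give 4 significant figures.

2.066 × 10⁻²⁷

Planck length: ℓ_P = √(ℏG/c³) = 1.616 × 10⁻³⁵ m
Bohr radius: a₀ = 4πε₀ℏ²/(m_e e²) = 5.297 × 10⁻¹¹ m
6.77 × 10⁻³ × 1.616 × 10⁻³⁵ / 5.297 × 10⁻¹¹ = 2.066 × 10⁻²⁷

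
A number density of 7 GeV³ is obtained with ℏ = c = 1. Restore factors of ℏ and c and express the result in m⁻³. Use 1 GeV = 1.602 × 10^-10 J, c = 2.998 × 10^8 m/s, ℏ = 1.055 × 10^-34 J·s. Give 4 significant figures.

9.096 × 10^47 m⁻³

Number density is [L]⁻³ = [E]³/(ℏc)³.
1 GeV³ → 1/(ℏc)³ × (1 GeV in J)³ = 1.299 × 10^47 m⁻³.
Result: 7 × 1.299 × 10^47 = 9.096 × 10^47 m⁻³.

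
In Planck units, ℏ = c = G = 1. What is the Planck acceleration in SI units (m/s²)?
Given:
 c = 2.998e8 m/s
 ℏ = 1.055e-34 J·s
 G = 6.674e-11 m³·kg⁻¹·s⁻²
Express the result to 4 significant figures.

The unique combination of the constants set to 1 with dimensions of acceleration is a_P = √(c⁷/(ℏG)).
  = √(3.092e103)
  = 5.560e51 m/s²

5.560e51 m/s²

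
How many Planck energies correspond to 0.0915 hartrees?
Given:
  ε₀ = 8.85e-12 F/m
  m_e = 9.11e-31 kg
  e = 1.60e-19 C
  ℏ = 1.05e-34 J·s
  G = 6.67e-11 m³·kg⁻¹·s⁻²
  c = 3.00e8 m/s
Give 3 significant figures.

hartree: E_h = m_e e⁴/(4πε₀ℏ)² = 4.38e-18 J
Planck energy: E_P = √(ℏc⁵/G) = 1.96e9 J
0.0915 × 4.38e-18 / 1.96e9 = 2.05e-28

2.05e-28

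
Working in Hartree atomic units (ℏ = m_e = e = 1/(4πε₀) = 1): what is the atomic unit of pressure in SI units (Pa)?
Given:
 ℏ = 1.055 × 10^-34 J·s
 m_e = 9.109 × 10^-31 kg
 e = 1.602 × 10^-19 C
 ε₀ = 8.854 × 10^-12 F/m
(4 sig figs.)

2.929 × 10^13 Pa

Dimensional analysis gives P_au = E_h/a₀³ = m_e⁴e¹⁰/((4πε₀)⁵ℏ⁸).
E_h = 4.354 × 10^-18 J
a₀ = 5.297 × 10^-11 m
E_h/a₀³ = 2.929 × 10^13 Pa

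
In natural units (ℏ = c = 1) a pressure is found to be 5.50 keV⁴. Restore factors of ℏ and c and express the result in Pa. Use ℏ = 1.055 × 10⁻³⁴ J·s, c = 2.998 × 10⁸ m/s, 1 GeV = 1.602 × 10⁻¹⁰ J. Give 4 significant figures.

Pressure is [E]/[L]³ = [E]⁴/(ℏc)³.
1 GeV⁴ → 1/(ℏc)³ × (1 GeV in J)⁴ = 2.082 × 10³⁷ Pa.
Convert the energy scale: 5.50 keV⁴ = 5.50 × 10⁻²⁴ GeV⁴.
Result: 5.50 × 10⁻²⁴ × 2.082 × 10³⁷ = 1.145 × 10¹⁴ Pa.

1.145 × 10¹⁴ Pa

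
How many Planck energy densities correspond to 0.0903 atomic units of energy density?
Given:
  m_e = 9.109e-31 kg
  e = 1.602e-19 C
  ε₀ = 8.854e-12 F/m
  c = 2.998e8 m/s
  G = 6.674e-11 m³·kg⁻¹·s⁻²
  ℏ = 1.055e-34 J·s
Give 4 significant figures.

atomic unit of energy density: u_au = E_h/a₀³ = m_e⁴e¹⁰/((4πε₀)⁵ℏ⁸) = 2.929e13 J/m³
Planck energy density: u_P = c⁷/(ℏG²) = 4.632e113 J/m³
0.0903 × 2.929e13 / 4.632e113 = 5.710e-102

5.710e-102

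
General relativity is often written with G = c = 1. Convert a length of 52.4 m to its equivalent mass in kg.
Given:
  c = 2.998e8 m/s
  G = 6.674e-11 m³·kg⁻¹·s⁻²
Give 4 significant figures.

7.057e28 kg

Length → mass via c²/G.
52.4 m × (c²/G) = 7.057e28 kg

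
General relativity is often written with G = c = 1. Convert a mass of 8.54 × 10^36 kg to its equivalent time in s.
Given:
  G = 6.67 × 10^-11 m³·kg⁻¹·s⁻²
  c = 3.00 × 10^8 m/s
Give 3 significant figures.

21.1 s

Mass → time via G/c³.
8.54 × 10^36 kg × (G/c³) = 21.1 s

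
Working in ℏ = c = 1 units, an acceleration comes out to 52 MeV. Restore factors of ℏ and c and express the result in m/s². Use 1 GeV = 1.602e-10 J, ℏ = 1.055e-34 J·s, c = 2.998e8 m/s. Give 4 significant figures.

2.367e31 m/s²

Acceleration is [L]/[T]² = c·[E]/ℏ.
1 GeV → c/ℏ × (1 GeV in J) = 4.552e32 m/s².
Convert the energy scale: 52 MeV = 0.0520 GeV.
Result: 0.0520 × 4.552e32 = 2.367e31 m/s².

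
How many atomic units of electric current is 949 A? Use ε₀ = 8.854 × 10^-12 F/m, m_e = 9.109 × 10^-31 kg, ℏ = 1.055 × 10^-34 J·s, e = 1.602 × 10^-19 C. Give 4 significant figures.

atomic unit of electric current: I_au = e E_h/ℏ = m_e e⁵/((4πε₀)²ℏ³) = 6.612 × 10^-3 A.
949 / 6.612 × 10^-3 = 1.435 × 10^5

1.435 × 10^5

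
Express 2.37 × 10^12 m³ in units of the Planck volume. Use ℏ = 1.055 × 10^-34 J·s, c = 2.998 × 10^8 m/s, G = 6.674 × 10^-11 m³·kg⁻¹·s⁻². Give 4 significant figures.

Planck volume: V_P = (ℏG/c³)^(3/2) = 4.224 × 10^-105 m³.
2.37 × 10^12 / 4.224 × 10^-105 = 5.611 × 10^116

5.611 × 10^116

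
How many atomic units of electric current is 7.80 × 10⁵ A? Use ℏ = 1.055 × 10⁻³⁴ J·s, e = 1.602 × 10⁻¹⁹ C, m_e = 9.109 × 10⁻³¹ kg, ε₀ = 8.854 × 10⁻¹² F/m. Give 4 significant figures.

atomic unit of electric current: I_au = e E_h/ℏ = m_e e⁵/((4πε₀)²ℏ³) = 6.612 × 10⁻³ A.
7.80 × 10⁵ / 6.612 × 10⁻³ = 1.180 × 10⁸

1.180 × 10⁸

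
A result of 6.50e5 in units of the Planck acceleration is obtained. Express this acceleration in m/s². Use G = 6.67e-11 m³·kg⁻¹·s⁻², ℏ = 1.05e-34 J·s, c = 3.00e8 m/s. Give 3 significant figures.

3.63e57 m/s²

One Planck acceleration: a_P = √(c⁷/(ℏG)) = 5.59e51 m/s².
6.50e5 × 5.59e51 m/s² = 3.63e57 m/s²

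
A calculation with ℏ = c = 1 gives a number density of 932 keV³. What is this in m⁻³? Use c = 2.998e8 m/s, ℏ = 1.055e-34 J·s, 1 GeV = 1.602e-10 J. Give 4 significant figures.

Number density is [L]⁻³ = [E]³/(ℏc)³.
1 GeV³ → 1/(ℏc)³ × (1 GeV in J)³ = 1.299e47 m⁻³.
Convert the energy scale: 932 keV³ = 9.32e-16 GeV³.
Result: 9.32e-16 × 1.299e47 = 1.211e32 m⁻³.

1.211e32 m⁻³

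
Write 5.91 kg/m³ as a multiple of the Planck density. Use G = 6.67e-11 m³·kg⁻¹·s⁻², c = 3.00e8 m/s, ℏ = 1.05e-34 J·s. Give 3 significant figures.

Planck density: ρ_P = c⁵/(ℏG²) = 5.20e96 kg/m³.
5.91 / 5.20e96 = 1.14e-96

1.14e-96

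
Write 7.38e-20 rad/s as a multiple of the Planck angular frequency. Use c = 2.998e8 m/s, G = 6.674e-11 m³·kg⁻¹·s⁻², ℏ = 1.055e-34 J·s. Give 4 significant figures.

3.979e-63

Planck angular frequency: ω_P = √(c⁵/(ℏG)) = 1.855e43 rad/s.
7.38e-20 / 1.855e43 = 3.979e-63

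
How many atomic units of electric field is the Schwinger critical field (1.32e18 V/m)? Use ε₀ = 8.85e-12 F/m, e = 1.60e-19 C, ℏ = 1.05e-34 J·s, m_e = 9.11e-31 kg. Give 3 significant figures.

2.54e6

atomic unit of electric field: E_au = E_h/(e a₀) = m_e²e⁵/((4πε₀)³ℏ⁴) = 5.20e11 V/m.
1.32e18 / 5.20e11 = 2.54e6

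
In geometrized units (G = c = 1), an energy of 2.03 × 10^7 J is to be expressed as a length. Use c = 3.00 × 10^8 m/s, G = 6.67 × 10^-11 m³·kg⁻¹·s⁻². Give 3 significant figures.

1.67 × 10^-37 m

Energy → length via G/c⁴.
2.03 × 10^7 J × (G/c⁴) = 1.67 × 10^-37 m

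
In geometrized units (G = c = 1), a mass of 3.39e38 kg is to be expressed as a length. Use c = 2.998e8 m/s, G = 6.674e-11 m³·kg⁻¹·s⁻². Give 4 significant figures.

2.517e11 m

In G = c = 1 units mass has dimensions of length; the conversion factor is G/c².
3.39e38 kg × (G/c²) = 2.517e11 m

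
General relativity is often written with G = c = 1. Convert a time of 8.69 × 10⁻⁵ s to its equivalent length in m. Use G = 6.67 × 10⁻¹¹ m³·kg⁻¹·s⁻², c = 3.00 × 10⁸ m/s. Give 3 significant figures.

2.61 × 10⁴ m

Time → length via c.
8.69 × 10⁻⁵ s × (c) = 2.61 × 10⁴ m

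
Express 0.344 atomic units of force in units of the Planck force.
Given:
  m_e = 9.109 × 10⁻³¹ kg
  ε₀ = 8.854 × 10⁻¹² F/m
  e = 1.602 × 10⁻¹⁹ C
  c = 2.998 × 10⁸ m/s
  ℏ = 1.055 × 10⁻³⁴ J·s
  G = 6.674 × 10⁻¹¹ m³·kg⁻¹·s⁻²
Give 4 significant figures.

2.336 × 10⁻⁵²

atomic unit of force: F_au = E_h/a₀ = m_e²e⁶/((4πε₀)³ℏ⁴) = 8.220 × 10⁻⁸ N
Planck force: F_P = c⁴/G = 1.210 × 10⁴⁴ N
0.344 × 8.220 × 10⁻⁸ / 1.210 × 10⁴⁴ = 2.336 × 10⁻⁵²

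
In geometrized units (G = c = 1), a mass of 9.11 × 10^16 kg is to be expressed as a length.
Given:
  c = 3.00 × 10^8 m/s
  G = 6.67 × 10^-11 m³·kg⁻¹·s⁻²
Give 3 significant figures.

In G = c = 1 units mass has dimensions of length; the conversion factor is G/c².
9.11 × 10^16 kg × (G/c²) = 6.75 × 10^-11 m

6.75 × 10^-11 m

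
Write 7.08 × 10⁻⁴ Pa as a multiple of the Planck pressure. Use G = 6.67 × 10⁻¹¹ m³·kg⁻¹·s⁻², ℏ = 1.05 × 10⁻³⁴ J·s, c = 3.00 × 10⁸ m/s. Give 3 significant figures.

Planck pressure: p_P = c⁷/(ℏG²) = 4.68 × 10¹¹³ Pa.
7.08 × 10⁻⁴ / 4.68 × 10¹¹³ = 1.51 × 10⁻¹¹⁷

1.51 × 10⁻¹¹⁷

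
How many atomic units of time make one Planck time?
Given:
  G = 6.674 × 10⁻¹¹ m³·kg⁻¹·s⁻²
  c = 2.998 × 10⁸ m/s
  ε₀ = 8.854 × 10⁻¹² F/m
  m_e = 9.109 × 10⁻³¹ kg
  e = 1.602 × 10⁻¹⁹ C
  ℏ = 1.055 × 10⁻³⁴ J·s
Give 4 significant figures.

Planck time: t_P = √(ℏG/c⁵) = 5.392 × 10⁻⁴⁴ s
atomic unit of time: τ_au = (4πε₀)²ℏ³/(m_e e⁴) = 2.423 × 10⁻¹⁷ s
ratio = 5.392 × 10⁻⁴⁴ / 2.423 × 10⁻¹⁷ = 2.225 × 10⁻²⁷

2.225 × 10⁻²⁷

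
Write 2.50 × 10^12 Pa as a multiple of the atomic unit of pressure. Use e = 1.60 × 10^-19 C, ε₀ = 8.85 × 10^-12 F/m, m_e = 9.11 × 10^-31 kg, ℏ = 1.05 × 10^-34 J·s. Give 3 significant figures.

0.0830

atomic unit of pressure: P_au = E_h/a₀³ = m_e⁴e¹⁰/((4πε₀)⁵ℏ⁸) = 3.01 × 10^13 Pa.
2.50 × 10^12 / 3.01 × 10^13 = 0.0830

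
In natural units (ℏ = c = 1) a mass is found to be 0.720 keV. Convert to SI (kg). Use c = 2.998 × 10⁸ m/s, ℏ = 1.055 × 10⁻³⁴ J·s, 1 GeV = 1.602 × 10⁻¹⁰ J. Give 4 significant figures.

Mass is [E]/c²; divide by c².
1 GeV → 1/c² × (1 GeV in J) = 1.782 × 10⁻²⁷ kg.
Convert the energy scale: 0.720 keV = 7.20 × 10⁻⁷ GeV.
Result: 7.20 × 10⁻⁷ × 1.782 × 10⁻²⁷ = 1.283 × 10⁻³³ kg.

1.283 × 10⁻³³ kg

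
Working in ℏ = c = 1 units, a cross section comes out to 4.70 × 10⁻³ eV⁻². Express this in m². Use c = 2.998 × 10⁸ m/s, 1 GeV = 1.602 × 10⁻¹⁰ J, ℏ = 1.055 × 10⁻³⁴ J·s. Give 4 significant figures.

1.832 × 10⁻¹⁶ m²

Area is [L]² = [E]⁻²·(ℏc)²; restore (ℏc)².
1 GeV⁻² → (ℏc)² × (1 GeV in J)⁻² = 3.898 × 10⁻³² m².
Convert the energy scale: 4.70 × 10⁻³ eV⁻² = 4.70 × 10¹⁵ GeV⁻².
Result: 4.70 × 10¹⁵ × 3.898 × 10⁻³² = 1.832 × 10⁻¹⁶ m².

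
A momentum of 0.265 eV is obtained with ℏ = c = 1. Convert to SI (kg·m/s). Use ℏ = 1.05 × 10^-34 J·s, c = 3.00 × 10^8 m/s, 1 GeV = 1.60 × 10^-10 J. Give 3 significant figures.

1.41 × 10^-28 kg·m/s

Momentum is [E]/c; divide by c.
1 GeV → 1/c × (1 GeV in J) = 5.33 × 10^-19 kg·m/s.
Convert the energy scale: 0.265 eV = 2.65 × 10^-10 GeV.
Result: 2.65 × 10^-10 × 5.33 × 10^-19 = 1.41 × 10^-28 kg·m/s.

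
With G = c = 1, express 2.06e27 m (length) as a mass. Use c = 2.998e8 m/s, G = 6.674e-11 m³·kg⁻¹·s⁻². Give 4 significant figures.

2.774e54 kg

Length → mass via c²/G.
2.06e27 m × (c²/G) = 2.774e54 kg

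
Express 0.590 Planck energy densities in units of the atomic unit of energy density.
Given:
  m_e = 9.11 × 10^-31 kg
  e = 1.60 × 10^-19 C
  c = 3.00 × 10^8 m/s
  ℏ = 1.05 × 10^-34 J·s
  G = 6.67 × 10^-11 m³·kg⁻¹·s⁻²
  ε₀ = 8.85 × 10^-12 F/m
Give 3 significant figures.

9.17 × 10^99

Planck energy density: u_P = c⁷/(ℏG²) = 4.68 × 10^113 J/m³
atomic unit of energy density: u_au = E_h/a₀³ = m_e⁴e¹⁰/((4πε₀)⁵ℏ⁸) = 3.01 × 10^13 J/m³
0.590 × 4.68 × 10^113 / 3.01 × 10^13 = 9.17 × 10^99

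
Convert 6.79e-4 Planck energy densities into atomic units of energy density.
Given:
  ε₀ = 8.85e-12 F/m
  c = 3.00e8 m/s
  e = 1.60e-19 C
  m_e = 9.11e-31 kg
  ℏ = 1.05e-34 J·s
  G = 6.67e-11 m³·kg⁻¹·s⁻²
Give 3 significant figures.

1.06e97

Planck energy density: u_P = c⁷/(ℏG²) = 4.68e113 J/m³
atomic unit of energy density: u_au = E_h/a₀³ = m_e⁴e¹⁰/((4πε₀)⁵ℏ⁸) = 3.01e13 J/m³
6.79e-4 × 4.68e113 / 3.01e13 = 1.06e97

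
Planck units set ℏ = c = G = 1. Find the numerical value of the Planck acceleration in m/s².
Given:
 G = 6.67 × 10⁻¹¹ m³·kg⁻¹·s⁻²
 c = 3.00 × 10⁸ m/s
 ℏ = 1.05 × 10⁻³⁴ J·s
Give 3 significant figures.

Dimensional analysis gives a_P = √(c⁷/(ℏG)).
  = √(3.12 × 10¹⁰³)
  = 5.59 × 10⁵¹ m/s²

5.59 × 10⁵¹ m/s²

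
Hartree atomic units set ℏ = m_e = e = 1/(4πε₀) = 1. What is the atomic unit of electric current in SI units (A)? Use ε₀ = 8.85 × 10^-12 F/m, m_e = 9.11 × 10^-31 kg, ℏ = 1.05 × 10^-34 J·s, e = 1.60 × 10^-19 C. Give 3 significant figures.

Dimensional analysis gives I_au = e E_h/ℏ = m_e e⁵/((4πε₀)²ℏ³).
E_h = 4.38 × 10^-18 J
e·E_h/ℏ = 6.67 × 10^-3 A

6.67 × 10^-3 A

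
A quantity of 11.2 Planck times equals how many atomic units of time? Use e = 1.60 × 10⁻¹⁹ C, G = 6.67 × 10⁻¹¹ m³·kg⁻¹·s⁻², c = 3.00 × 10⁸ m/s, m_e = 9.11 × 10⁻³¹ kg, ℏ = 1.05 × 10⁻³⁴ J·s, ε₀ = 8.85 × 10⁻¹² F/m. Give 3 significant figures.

Planck time: t_P = √(ℏG/c⁵) = 5.37 × 10⁻⁴⁴ s
atomic unit of time: τ_au = (4πε₀)²ℏ³/(m_e e⁴) = 2.40 × 10⁻¹⁷ s
11.2 × 5.37 × 10⁻⁴⁴ / 2.40 × 10⁻¹⁷ = 2.51 × 10⁻²⁶

2.51 × 10⁻²⁶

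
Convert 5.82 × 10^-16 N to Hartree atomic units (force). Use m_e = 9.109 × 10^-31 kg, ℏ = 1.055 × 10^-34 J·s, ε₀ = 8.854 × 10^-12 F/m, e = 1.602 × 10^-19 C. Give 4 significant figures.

7.081 × 10^-9

atomic unit of force: F_au = E_h/a₀ = m_e²e⁶/((4πε₀)³ℏ⁴) = 8.220 × 10^-8 N.
5.82 × 10^-16 / 8.220 × 10^-8 = 7.081 × 10^-9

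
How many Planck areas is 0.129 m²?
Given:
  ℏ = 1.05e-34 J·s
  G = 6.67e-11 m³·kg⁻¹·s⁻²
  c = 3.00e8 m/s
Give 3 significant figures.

4.97e68

Planck area: A_P = ℏG/c³ = 2.59e-70 m².
0.129 / 2.59e-70 = 4.97e68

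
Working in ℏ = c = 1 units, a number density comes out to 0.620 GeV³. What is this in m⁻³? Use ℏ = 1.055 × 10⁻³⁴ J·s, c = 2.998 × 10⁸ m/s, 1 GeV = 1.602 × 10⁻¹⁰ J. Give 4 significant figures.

Number density is [L]⁻³ = [E]³/(ℏc)³.
1 GeV³ → 1/(ℏc)³ × (1 GeV in J)³ = 1.299 × 10⁴⁷ m⁻³.
Result: 0.620 × 1.299 × 10⁴⁷ = 8.056 × 10⁴⁶ m⁻³.

8.056 × 10⁴⁶ m⁻³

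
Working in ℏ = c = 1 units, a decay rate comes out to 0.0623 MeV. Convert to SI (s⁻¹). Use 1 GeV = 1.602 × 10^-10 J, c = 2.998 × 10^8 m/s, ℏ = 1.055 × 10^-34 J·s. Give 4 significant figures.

A rate is [E]/ℏ; divide by ℏ.
1 GeV → 1/ℏ × (1 GeV in J) = 1.518 × 10^24 s⁻¹.
Convert the energy scale: 0.0623 MeV = 6.23 × 10^-5 GeV.
Result: 6.23 × 10^-5 × 1.518 × 10^24 = 9.460 × 10^19 s⁻¹.

9.460 × 10^19 s⁻¹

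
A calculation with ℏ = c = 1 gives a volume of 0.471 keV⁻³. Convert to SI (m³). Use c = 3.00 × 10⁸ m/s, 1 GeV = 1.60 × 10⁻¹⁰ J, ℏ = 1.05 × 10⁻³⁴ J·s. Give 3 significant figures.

3.59 × 10⁻³⁰ m³

Volume is [L]³ = [E]⁻³·(ℏc)³.
1 GeV⁻³ → (ℏc)³ × (1 GeV in J)⁻³ = 7.63 × 10⁻⁴⁸ m³.
Convert the energy scale: 0.471 keV⁻³ = 4.71 × 10¹⁷ GeV⁻³.
Result: 4.71 × 10¹⁷ × 7.63 × 10⁻⁴⁸ = 3.59 × 10⁻³⁰ m³.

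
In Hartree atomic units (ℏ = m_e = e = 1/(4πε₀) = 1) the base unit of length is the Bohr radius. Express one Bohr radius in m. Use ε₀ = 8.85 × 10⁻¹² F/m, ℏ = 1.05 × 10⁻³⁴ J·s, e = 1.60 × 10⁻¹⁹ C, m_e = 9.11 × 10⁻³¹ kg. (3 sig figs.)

a₀ = 4πε₀ℏ²/(m_e e²)
  = 1.23 × 10⁻⁷⁸ / 2.33 × 10⁻⁶⁸
  = 5.26 × 10⁻¹¹ m

5.26 × 10⁻¹¹ m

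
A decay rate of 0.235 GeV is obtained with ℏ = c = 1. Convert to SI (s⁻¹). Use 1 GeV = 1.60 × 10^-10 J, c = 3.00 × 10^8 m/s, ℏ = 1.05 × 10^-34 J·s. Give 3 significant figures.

3.58 × 10^23 s⁻¹

A rate is [E]/ℏ; divide by ℏ.
1 GeV → 1/ℏ × (1 GeV in J) = 1.52 × 10^24 s⁻¹.
Result: 0.235 × 1.52 × 10^24 = 3.58 × 10^23 s⁻¹.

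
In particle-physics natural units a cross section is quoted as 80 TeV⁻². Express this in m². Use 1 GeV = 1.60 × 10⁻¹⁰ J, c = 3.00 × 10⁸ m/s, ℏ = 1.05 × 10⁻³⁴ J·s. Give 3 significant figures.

Area is [L]² = [E]⁻²·(ℏc)²; restore (ℏc)².
1 GeV⁻² → (ℏc)² × (1 GeV in J)⁻² = 3.88 × 10⁻³² m².
Convert the energy scale: 80 TeV⁻² = 8.00 × 10⁻⁵ GeV⁻².
Result: 8.00 × 10⁻⁵ × 3.88 × 10⁻³² = 3.10 × 10⁻³⁶ m².

3.10 × 10⁻³⁶ m²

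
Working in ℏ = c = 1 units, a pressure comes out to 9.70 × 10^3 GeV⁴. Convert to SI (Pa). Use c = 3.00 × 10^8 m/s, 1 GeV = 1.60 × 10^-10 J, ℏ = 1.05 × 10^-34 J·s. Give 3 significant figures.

Pressure is [E]/[L]³ = [E]⁴/(ℏc)³.
1 GeV⁴ → 1/(ℏc)³ × (1 GeV in J)⁴ = 2.10 × 10^37 Pa.
Result: 9.70 × 10^3 × 2.10 × 10^37 = 2.03 × 10^41 Pa.

2.03 × 10^41 Pa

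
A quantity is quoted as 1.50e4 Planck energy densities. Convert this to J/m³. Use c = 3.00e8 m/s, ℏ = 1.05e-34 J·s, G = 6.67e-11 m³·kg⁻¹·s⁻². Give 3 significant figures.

7.02e117 J/m³

One Planck energy density: u_P = c⁷/(ℏG²) = 4.68e113 J/m³.
1.50e4 × 4.68e113 J/m³ = 7.02e117 J/m³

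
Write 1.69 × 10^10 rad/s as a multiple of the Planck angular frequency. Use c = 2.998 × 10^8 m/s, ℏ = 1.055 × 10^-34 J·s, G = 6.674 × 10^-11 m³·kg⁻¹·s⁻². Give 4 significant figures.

9.112 × 10^-34

Planck angular frequency: ω_P = √(c⁵/(ℏG)) = 1.855 × 10^43 rad/s.
1.69 × 10^10 / 1.855 × 10^43 = 9.112 × 10^-34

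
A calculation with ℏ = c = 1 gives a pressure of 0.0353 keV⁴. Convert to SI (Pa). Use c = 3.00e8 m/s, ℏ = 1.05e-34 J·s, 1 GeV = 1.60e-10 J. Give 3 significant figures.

7.40e11 Pa

Pressure is [E]/[L]³ = [E]⁴/(ℏc)³.
1 GeV⁴ → 1/(ℏc)³ × (1 GeV in J)⁴ = 2.10e37 Pa.
Convert the energy scale: 0.0353 keV⁴ = 3.53e-26 GeV⁴.
Result: 3.53e-26 × 2.10e37 = 7.40e11 Pa.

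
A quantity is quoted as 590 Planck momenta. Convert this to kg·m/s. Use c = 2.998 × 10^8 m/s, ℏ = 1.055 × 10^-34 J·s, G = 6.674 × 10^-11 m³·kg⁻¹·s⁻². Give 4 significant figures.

3.851 × 10^3 kg·m/s

One Planck momentum: p_P = √(ℏc³/G) = 6.527 kg·m/s.
590 × 6.527 kg·m/s = 3.851 × 10^3 kg·m/s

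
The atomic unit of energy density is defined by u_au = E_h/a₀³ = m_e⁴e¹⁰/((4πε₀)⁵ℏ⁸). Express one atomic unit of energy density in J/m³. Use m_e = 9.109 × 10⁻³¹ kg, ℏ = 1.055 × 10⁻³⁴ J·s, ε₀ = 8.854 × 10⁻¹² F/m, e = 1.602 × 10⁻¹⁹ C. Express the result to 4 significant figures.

u_au = E_h/a₀³ = m_e⁴e¹⁰/((4πε₀)⁵ℏ⁸)
E_h = 4.354 × 10⁻¹⁸ J
a₀ = 5.297 × 10⁻¹¹ m
E_h/a₀³ = 2.929 × 10¹³ J/m³

2.929 × 10¹³ J/m³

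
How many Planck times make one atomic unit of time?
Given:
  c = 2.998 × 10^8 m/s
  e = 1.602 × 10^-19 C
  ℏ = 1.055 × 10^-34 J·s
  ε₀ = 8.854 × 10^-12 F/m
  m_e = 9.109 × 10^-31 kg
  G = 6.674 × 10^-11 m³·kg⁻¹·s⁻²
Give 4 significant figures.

4.494 × 10^26

atomic unit of time: τ_au = (4πε₀)²ℏ³/(m_e e⁴) = 2.423 × 10^-17 s
Planck time: t_P = √(ℏG/c⁵) = 5.392 × 10^-44 s
ratio = 2.423 × 10^-17 / 5.392 × 10^-44 = 4.494 × 10^26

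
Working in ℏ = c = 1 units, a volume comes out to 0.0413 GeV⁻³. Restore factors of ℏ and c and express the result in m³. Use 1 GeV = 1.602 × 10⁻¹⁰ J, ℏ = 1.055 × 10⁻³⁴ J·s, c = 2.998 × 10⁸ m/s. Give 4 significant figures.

Volume is [L]³ = [E]⁻³·(ℏc)³.
1 GeV⁻³ → (ℏc)³ × (1 GeV in J)⁻³ = 7.696 × 10⁻⁴⁸ m³.
Result: 0.0413 × 7.696 × 10⁻⁴⁸ = 3.178 × 10⁻⁴⁹ m³.

3.178 × 10⁻⁴⁹ m³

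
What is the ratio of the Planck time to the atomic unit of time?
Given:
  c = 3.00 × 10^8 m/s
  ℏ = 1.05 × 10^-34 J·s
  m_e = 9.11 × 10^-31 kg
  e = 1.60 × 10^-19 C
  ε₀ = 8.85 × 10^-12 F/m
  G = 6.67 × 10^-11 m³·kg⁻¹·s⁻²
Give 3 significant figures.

2.24 × 10^-27

Planck time: t_P = √(ℏG/c⁵) = 5.37 × 10^-44 s
atomic unit of time: τ_au = (4πε₀)²ℏ³/(m_e e⁴) = 2.40 × 10^-17 s
ratio = 5.37 × 10^-44 / 2.40 × 10^-17 = 2.24 × 10^-27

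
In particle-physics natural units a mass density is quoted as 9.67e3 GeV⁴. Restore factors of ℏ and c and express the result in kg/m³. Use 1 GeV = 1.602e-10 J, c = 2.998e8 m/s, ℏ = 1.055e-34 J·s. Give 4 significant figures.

Mass density is [E]/(c²[L]³) = [E]⁴/(ℏ³c⁵).
1 GeV⁴ → 1/(ℏ³c⁵) × (1 GeV in J)⁴ = 2.316e20 kg/m³.
Result: 9.67e3 × 2.316e20 = 2.240e24 kg/m³.

2.240e24 kg/m³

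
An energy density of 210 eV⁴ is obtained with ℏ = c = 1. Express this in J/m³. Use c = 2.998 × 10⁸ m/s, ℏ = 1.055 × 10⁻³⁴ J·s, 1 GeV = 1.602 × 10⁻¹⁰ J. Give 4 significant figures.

[E]/[L]³ = [E]⁴/(ℏc)³; restore (ℏc)⁻³.
1 GeV⁴ → 1/(ℏc)³ × (1 GeV in J)⁴ = 2.082 × 10³⁷ J/m³.
Convert the energy scale: 210 eV⁴ = 2.10 × 10⁻³⁴ GeV⁴.
Result: 2.10 × 10⁻³⁴ × 2.082 × 10³⁷ = 4.371 × 10³ J/m³.

4.371 × 10³ J/m³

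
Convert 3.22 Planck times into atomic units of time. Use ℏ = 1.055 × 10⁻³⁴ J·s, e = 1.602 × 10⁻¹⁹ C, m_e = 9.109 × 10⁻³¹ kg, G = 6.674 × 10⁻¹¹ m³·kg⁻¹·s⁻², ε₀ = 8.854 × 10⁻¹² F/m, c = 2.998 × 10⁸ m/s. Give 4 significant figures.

Planck time: t_P = √(ℏG/c⁵) = 5.392 × 10⁻⁴⁴ s
atomic unit of time: τ_au = (4πε₀)²ℏ³/(m_e e⁴) = 2.423 × 10⁻¹⁷ s
3.22 × 5.392 × 10⁻⁴⁴ / 2.423 × 10⁻¹⁷ = 7.166 × 10⁻²⁷

7.166 × 10⁻²⁷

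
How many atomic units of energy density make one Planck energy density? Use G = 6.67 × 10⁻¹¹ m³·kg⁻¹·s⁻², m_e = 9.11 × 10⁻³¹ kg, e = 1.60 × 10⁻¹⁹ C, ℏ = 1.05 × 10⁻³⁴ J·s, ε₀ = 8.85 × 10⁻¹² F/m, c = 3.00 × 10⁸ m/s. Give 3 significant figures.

1.55 × 10¹⁰⁰

Planck energy density: u_P = c⁷/(ℏG²) = 4.68 × 10¹¹³ J/m³
atomic unit of energy density: u_au = E_h/a₀³ = m_e⁴e¹⁰/((4πε₀)⁵ℏ⁸) = 3.01 × 10¹³ J/m³
ratio = 4.68 × 10¹¹³ / 3.01 × 10¹³ = 1.55 × 10¹⁰⁰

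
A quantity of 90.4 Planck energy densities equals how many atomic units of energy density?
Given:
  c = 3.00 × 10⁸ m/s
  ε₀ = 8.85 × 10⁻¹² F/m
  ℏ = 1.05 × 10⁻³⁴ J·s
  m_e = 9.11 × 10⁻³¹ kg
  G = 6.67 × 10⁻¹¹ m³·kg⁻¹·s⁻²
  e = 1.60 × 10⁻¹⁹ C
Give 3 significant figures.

Planck energy density: u_P = c⁷/(ℏG²) = 4.68 × 10¹¹³ J/m³
atomic unit of energy density: u_au = E_h/a₀³ = m_e⁴e¹⁰/((4πε₀)⁵ℏ⁸) = 3.01 × 10¹³ J/m³
90.4 × 4.68 × 10¹¹³ / 3.01 × 10¹³ = 1.40 × 10¹⁰²

1.40 × 10¹⁰²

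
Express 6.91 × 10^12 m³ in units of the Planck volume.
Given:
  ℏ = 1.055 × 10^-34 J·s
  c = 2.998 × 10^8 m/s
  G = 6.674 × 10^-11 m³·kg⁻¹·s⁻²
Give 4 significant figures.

1.636 × 10^117

Planck volume: V_P = (ℏG/c³)^(3/2) = 4.224 × 10^-105 m³.
6.91 × 10^12 / 4.224 × 10^-105 = 1.636 × 10^117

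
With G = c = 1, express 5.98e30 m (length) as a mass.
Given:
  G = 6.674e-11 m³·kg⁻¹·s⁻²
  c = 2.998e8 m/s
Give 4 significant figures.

Length → mass via c²/G.
5.98e30 m × (c²/G) = 8.053e57 kg

8.053e57 kg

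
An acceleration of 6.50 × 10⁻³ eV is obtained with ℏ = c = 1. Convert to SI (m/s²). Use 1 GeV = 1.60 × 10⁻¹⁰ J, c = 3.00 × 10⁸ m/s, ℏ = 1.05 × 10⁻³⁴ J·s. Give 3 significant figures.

2.97 × 10²¹ m/s²

Acceleration is [L]/[T]² = c·[E]/ℏ.
1 GeV → c/ℏ × (1 GeV in J) = 4.57 × 10³² m/s².
Convert the energy scale: 6.50 × 10⁻³ eV = 6.50 × 10⁻¹² GeV.
Result: 6.50 × 10⁻¹² × 4.57 × 10³² = 2.97 × 10²¹ m/s².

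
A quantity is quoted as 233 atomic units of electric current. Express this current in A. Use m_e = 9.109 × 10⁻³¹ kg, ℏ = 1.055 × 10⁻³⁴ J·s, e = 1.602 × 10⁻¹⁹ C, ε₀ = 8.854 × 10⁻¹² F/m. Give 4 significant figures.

1.541 A

One atomic unit of electric current: I_au = e E_h/ℏ = m_e e⁵/((4πε₀)²ℏ³) = 6.612 × 10⁻³ A.
233 × 6.612 × 10⁻³ A = 1.541 A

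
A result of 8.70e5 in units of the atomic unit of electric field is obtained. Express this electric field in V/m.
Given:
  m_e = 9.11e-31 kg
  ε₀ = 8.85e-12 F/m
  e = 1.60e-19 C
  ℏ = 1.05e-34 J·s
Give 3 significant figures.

4.53e17 V/m

One atomic unit of electric field: E_au = E_h/(e a₀) = m_e²e⁵/((4πε₀)³ℏ⁴) = 5.20e11 V/m.
8.70e5 × 5.20e11 V/m = 4.53e17 V/m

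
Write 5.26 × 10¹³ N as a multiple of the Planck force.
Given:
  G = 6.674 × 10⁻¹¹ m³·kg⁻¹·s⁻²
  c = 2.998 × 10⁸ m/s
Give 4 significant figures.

4.346 × 10⁻³¹

Planck force: F_P = c⁴/G = 1.210 × 10⁴⁴ N.
5.26 × 10¹³ / 1.210 × 10⁴⁴ = 4.346 × 10⁻³¹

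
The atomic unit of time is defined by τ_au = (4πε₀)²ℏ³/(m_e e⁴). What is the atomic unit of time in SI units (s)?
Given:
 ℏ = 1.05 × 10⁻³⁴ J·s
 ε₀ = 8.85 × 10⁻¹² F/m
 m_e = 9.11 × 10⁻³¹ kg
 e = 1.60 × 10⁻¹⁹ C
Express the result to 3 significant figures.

2.40 × 10⁻¹⁷ s

τ_au = (4πε₀)²ℏ³/(m_e e⁴)
E_h = 4.38 × 10⁻¹⁸ J
ℏ/E_h = 2.40 × 10⁻¹⁷ s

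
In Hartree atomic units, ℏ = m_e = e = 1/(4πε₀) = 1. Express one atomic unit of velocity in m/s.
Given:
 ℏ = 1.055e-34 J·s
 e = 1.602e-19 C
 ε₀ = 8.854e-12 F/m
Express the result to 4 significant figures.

2.186e6 m/s

The unique combination of the constants set to 1 with dimensions of velocity is v_au = e²/(4πε₀ℏ).
  = 2.566e-38 / 1.174e-44
  = 2.186e6 m/s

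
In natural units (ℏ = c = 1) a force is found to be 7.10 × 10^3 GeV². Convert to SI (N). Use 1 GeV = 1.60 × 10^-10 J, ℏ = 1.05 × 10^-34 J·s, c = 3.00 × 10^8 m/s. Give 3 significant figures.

5.77 × 10^9 N

Force is [E]/[L] = [E]²/(ℏc); restore (ℏc)⁻¹.
1 GeV² → 1/(ℏc) × (1 GeV in J)² = 8.13 × 10^5 N.
Result: 7.10 × 10^3 × 8.13 × 10^5 = 5.77 × 10^9 N.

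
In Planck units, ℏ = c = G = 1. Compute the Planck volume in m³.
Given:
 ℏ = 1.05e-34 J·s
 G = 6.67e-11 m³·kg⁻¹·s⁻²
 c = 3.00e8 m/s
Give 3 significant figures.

4.18e-105 m³

The unique combination of the constants set to 1 with dimensions of volume is V_P = (ℏG/c³)^(3/2).
  = √(1.75e-209)
  = 4.18e-105 m³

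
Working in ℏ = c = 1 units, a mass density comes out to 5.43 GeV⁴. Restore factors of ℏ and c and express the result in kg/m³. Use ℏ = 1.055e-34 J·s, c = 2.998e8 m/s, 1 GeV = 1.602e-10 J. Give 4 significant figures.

Mass density is [E]/(c²[L]³) = [E]⁴/(ℏ³c⁵).
1 GeV⁴ → 1/(ℏ³c⁵) × (1 GeV in J)⁴ = 2.316e20 kg/m³.
Result: 5.43 × 2.316e20 = 1.258e21 kg/m³.

1.258e21 kg/m³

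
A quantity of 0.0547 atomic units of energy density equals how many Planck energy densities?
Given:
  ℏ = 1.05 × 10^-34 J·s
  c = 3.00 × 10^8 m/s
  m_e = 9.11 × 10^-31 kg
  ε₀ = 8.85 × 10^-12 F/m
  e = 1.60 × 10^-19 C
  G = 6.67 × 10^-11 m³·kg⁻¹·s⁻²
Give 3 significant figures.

3.52 × 10^-102

atomic unit of energy density: u_au = E_h/a₀³ = m_e⁴e¹⁰/((4πε₀)⁵ℏ⁸) = 3.01 × 10^13 J/m³
Planck energy density: u_P = c⁷/(ℏG²) = 4.68 × 10^113 J/m³
0.0547 × 3.01 × 10^13 / 4.68 × 10^113 = 3.52 × 10^-102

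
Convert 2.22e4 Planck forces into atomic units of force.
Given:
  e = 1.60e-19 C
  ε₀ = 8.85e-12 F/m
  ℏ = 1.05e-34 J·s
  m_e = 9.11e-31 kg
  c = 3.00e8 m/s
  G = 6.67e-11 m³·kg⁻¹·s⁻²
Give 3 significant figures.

3.24e55

Planck force: F_P = c⁴/G = 1.21e44 N
atomic unit of force: F_au = E_h/a₀ = m_e²e⁶/((4πε₀)³ℏ⁴) = 8.33e-8 N
2.22e4 × 1.21e44 / 8.33e-8 = 3.24e55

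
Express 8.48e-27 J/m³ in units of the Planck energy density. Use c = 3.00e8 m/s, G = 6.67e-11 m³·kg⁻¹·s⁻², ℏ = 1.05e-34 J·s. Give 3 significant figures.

1.81e-140

Planck energy density: u_P = c⁷/(ℏG²) = 4.68e113 J/m³.
8.48e-27 / 4.68e113 = 1.81e-140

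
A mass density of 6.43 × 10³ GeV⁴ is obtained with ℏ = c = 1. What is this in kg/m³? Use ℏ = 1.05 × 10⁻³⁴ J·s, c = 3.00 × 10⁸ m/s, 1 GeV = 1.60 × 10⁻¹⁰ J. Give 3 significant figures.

1.50 × 10²⁴ kg/m³

Mass density is [E]/(c²[L]³) = [E]⁴/(ℏ³c⁵).
1 GeV⁴ → 1/(ℏ³c⁵) × (1 GeV in J)⁴ = 2.33 × 10²⁰ kg/m³.
Result: 6.43 × 10³ × 2.33 × 10²⁰ = 1.50 × 10²⁴ kg/m³.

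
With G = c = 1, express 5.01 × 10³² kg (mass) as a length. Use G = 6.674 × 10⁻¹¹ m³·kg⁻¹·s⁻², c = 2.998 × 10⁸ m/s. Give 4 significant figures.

3.720 × 10⁵ m

In G = c = 1 units mass has dimensions of length; the conversion factor is G/c².
5.01 × 10³² kg × (G/c²) = 3.720 × 10⁵ m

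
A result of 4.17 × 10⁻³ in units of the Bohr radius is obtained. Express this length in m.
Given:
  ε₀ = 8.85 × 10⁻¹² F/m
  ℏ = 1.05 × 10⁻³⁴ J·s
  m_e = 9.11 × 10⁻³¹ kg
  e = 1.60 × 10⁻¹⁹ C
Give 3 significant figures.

2.19 × 10⁻¹³ m

One Bohr radius: a₀ = 4πε₀ℏ²/(m_e e²) = 5.26 × 10⁻¹¹ m.
4.17 × 10⁻³ × 5.26 × 10⁻¹¹ m = 2.19 × 10⁻¹³ m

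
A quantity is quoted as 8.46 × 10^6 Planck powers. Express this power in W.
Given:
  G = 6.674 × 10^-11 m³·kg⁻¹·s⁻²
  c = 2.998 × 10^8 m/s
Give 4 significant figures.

One Planck power: P_P = c⁵/G = 3.629 × 10^52 W.
8.46 × 10^6 × 3.629 × 10^52 W = 3.070 × 10^59 W

3.070 × 10^59 W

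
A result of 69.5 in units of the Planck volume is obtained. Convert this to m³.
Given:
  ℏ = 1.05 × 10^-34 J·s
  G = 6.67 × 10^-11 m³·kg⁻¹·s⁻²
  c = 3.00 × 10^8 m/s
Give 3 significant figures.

2.90 × 10^-103 m³

One Planck volume: V_P = (ℏG/c³)^(3/2) = 4.18 × 10^-105 m³.
69.5 × 4.18 × 10^-105 m³ = 2.90 × 10^-103 m³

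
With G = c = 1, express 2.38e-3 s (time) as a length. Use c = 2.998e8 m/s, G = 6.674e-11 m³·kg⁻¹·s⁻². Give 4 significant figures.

7.135e5 m

Time → length via c.
2.38e-3 s × (c) = 7.135e5 m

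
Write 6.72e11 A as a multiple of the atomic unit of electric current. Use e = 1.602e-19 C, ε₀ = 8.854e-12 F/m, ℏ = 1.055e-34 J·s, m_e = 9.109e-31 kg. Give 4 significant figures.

1.016e14

atomic unit of electric current: I_au = e E_h/ℏ = m_e e⁵/((4πε₀)²ℏ³) = 6.612e-3 A.
6.72e11 / 6.612e-3 = 1.016e14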